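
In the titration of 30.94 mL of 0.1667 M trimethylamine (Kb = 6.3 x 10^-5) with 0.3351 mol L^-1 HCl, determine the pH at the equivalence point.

n((CH3)3N) = 0.1667 x 0.03094 = 0.005158 mol; V(HCl) at equivalence = 0.005158/0.3351 = 0.01539 L.
At equivalence the base is fully converted to (CH3)3NH+; total volume = 0.04633 L, so [(CH3)3NH+] = 0.005158/0.04633 = 0.1113 M.
Ka((CH3)3NH+) = Kw/Kb = 1.0e-14 / 6.3 x 10^-5 = 1.59e-10.
[H^+] = sqrt(Ka x [(CH3)3NH+]) = sqrt(1.59e-10 x 0.1113) = 4.20e-6 M.
pH = -log(4.20e-6) = 5.38.

5.38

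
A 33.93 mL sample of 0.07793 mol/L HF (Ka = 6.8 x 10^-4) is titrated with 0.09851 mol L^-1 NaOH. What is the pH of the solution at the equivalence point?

7.90

n(HF) = 0.07793 x 0.03393 = 0.002644 mol; V(NaOH) at equivalence = 0.002644/0.09851 = 0.02684 L.
At equivalence all the acid is converted to F-; total volume = 0.03393 + 0.02684 = 0.06077 L, so [F-] = 0.002644/0.06077 = 0.04351 M.
Kb = Kw/Ka = 1.0e-14 / 6.8 x 10^-4 = 1.47e-11.
[OH^-] = sqrt(Kb x [F-]) = sqrt(1.47e-11 x 0.04351) = 8.00e-7 M.
pOH = 6.10, so pH = 14.00 - 6.10 = 7.90.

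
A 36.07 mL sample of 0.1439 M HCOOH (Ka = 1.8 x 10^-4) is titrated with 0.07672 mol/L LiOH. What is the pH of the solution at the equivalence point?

n(HCOOH) = 0.1439 x 0.03607 = 0.005190 mol; V(LiOH) at equivalence = 0.005190/0.07672 = 0.06765 L.
At equivalence all the acid is converted to HCOO-; total volume = 0.03607 + 0.06765 = 0.1037 L, so [HCOO-] = 0.005190/0.1037 = 0.05004 M.
Kb = Kw/Ka = 1.0e-14 / 1.8 x 10^-4 = 5.56e-11.
[OH^-] = sqrt(Kb x [HCOO-]) = sqrt(5.56e-11 x 0.05004) = 1.67e-6 M.
pOH = 5.78, so pH = 14.00 - 5.78 = 8.22.

8.22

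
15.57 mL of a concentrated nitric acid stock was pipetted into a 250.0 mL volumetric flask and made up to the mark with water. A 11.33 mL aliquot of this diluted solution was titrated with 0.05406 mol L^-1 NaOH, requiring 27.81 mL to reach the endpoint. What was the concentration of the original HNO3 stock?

n(NaOH) = 0.05406 x 0.02781 = 0.001503 mol.
n(HNO3) in the aliquot = 0.001503 mol.
[diluted HNO3] = 0.001503 / 0.01133 = 0.1327 M.
Dilution factor = 250.0/15.57 = 16.06, so [stock] = 0.1327 x 16.06 = 2.13 M.

2.13 M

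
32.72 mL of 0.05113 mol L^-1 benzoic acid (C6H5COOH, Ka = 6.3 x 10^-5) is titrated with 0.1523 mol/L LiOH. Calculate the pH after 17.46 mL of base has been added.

12.29

n(acid) = 0.05113 x 0.03272 = 0.001673 mol; n(LiOH) added = 0.1523 x 0.01746 = 0.002659 mol.
Base is in excess by 0.002659 - 0.001673 = 0.0009862 mol in a total volume of 0.05018 L.
[OH^-] = 0.0009862/0.05018 = 0.01965 M, so pOH = 1.71 and pH = 14.00 - 1.71 = 12.29.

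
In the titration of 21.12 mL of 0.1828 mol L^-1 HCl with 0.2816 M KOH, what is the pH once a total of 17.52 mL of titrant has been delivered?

n(acid) = 0.1828 x 0.02112 = 0.003861 mol; n(KOH) added = 0.2816 x 0.01752 = 0.004934 mol.
Base is in excess by 0.004934 - 0.003861 = 0.001073 mol in a total volume of 0.03864 L.
[OH^-] = 0.001073/0.03864 = 0.02777 M, so pOH = 1.56 and pH = 14.00 - 1.56 = 12.44.

12.44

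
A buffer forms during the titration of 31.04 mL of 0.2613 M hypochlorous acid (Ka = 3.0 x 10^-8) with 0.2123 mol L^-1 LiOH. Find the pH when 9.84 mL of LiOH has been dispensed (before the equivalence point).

7.06

Initial n(HClO) = 0.2613 x 0.03104 = 0.008111 mol.
n(LiOH) added = 0.2123 x 0.009840 = 0.002089 mol, converting that many moles of HClO to ClO-.
Remaining n(HClO) = 0.006022 mol; n(ClO-) = 0.002089 mol.
By Henderson-Hasselbalch, pH = pKa + log([A^-]/[HA]) = 7.52 + log(0.002089/0.006022) = 7.52 + (-0.46) = 7.06.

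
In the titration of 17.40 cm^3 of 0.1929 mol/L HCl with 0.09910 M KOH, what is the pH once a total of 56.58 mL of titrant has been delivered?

12.48

n(acid) = 0.1929 x 0.01740 = 0.003356 mol; n(KOH) added = 0.09910 x 0.05658 = 0.005607 mol.
Base is in excess by 0.005607 - 0.003356 = 0.002251 mol in a total volume of 0.07398 L.
[OH^-] = 0.002251/0.07398 = 0.03042 M, so pOH = 1.52 and pH = 14.00 - 1.52 = 12.48.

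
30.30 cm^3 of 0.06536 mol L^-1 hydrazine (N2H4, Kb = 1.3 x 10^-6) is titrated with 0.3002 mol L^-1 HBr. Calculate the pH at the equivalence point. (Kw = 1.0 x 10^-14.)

n(N2H4) = 0.06536 x 0.03030 = 0.001980 mol; V(HBr) at equivalence = 0.001980/0.3002 = 0.006597 L.
At equivalence the base is fully converted to N2H5+; total volume = 0.03690 L, so [N2H5+] = 0.001980/0.03690 = 0.05367 M.
Ka(N2H5+) = Kw/Kb = 1.0e-14 / 1.3 x 10^-6 = 7.69e-9.
[H^+] = sqrt(Ka x [N2H5+]) = sqrt(7.69e-9 x 0.05367) = 2.03e-5 M.
pH = -log(2.03e-5) = 4.69.

4.69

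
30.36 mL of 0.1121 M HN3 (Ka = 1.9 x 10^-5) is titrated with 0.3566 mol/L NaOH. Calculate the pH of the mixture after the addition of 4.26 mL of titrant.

Initial n(HN3) = 0.1121 x 0.03036 = 0.003403 mol.
n(NaOH) added = 0.3566 x 0.004260 = 0.001519 mol, converting that many moles of HN3 to N3-.
Remaining n(HN3) = 0.001884 mol; n(N3-) = 0.001519 mol.
By Henderson-Hasselbalch, pH = pKa + log([A^-]/[HA]) = 4.72 + log(0.001519/0.001884) = 4.72 + (-0.09) = 4.63.

4.63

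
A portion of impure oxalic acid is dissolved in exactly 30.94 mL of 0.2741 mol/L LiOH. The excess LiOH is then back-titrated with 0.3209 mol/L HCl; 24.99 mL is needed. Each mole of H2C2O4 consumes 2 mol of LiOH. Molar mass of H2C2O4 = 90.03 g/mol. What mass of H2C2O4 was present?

Total n(LiOH) added = 0.2741 x 0.03094 = 0.008481 mol.
n(HCl) used = 0.3209 x 0.02499 = 0.008019 mol, which equals the excess n(LiOH).
So n(LiOH) consumed by the sample = 0.008481 - 0.008019 = 0.0004614 mol.
n(H2C2O4) = 0.0004614 / 2 = 0.0002307 mol.
mass = 0.0002307 mol x 90.03 g/mol = 0.0208 g.

0.0208 g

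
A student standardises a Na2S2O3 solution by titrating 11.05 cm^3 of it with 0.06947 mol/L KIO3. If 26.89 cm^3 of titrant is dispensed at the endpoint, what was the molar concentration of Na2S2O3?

1.01 M

n(KIO3) = 0.06947 x 0.02689 = 0.001868 mol.
From the balanced equation, 1 mol KIO3 reacts with 6 mol Na2S2O3, so n(Na2S2O3) = 0.001868 x 6/1 = 0.01121 mol.
[Na2S2O3] = 0.01121 / 0.01105 L = 1.01 M.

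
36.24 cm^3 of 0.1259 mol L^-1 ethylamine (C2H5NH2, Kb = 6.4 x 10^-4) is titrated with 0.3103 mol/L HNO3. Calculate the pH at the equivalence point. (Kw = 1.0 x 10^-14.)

n(C2H5NH2) = 0.1259 x 0.03624 = 0.004563 mol; V(HNO3) at equivalence = 0.004563/0.3103 = 0.01470 L.
At equivalence the base is fully converted to C2H5NH3+; total volume = 0.05094 L, so [C2H5NH3+] = 0.004563/0.05094 = 0.08956 M.
Ka(C2H5NH3+) = Kw/Kb = 1.0e-14 / 6.4 x 10^-4 = 1.56e-11.
[H^+] = sqrt(Ka x [C2H5NH3+]) = sqrt(1.56e-11 x 0.08956) = 1.18e-6 M.
pH = -log(1.18e-6) = 5.93.

5.93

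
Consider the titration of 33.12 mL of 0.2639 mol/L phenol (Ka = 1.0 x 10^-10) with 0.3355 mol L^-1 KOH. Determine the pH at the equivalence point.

n(C6H5OH) = 0.2639 x 0.03312 = 0.008740 mol; V(KOH) at equivalence = 0.008740/0.3355 = 0.02605 L.
At equivalence all the acid is converted to C6H5O-; total volume = 0.03312 + 0.02605 = 0.05917 L, so [C6H5O-] = 0.008740/0.05917 = 0.1477 M.
Kb = Kw/Ka = 1.0e-14 / 1.0 x 10^-10 = 0.000100.
[OH^-] = sqrt(Kb x [C6H5O-]) = sqrt(0.000100 x 0.1477) = 0.00384 M.
pOH = 2.42, so pH = 14.00 - 2.42 = 11.58.

11.58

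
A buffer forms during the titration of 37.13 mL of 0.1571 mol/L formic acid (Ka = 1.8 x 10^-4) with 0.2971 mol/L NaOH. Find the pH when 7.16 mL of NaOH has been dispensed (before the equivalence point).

3.50

Initial n(HCOOH) = 0.1571 x 0.03713 = 0.005833 mol.
n(NaOH) added = 0.2971 x 0.007160 = 0.002127 mol, converting that many moles of HCOOH to HCOO-.
Remaining n(HCOOH) = 0.003706 mol; n(HCOO-) = 0.002127 mol.
By Henderson-Hasselbalch, pH = pKa + log([A^-]/[HA]) = 3.74 + log(0.002127/0.003706) = 3.74 + (-0.24) = 3.50.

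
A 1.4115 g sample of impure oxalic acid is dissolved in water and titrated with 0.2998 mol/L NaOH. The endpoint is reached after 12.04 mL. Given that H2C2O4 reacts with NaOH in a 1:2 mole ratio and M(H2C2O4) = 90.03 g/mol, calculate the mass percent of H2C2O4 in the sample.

n(NaOH) = 0.2998 x 0.01204 = 0.003610 mol.
n(H2C2O4) = 0.003610 / 2 = 0.001805 mol.
mass of H2C2O4 = 0.001805 x 90.03 = 0.1625 g.
% purity = 0.1625 / 1.4115 x 100 = 11.5%.

11.5%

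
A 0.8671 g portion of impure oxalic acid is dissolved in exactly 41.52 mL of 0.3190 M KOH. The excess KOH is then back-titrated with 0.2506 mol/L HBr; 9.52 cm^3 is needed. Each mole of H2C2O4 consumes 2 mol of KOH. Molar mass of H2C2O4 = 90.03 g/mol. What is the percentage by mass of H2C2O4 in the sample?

56.4%

Total n(KOH) added = 0.3190 x 0.04152 = 0.01324 mol.
n(HBr) used = 0.2506 x 0.009520 = 0.002386 mol, which equals the excess n(KOH).
So n(KOH) consumed by the sample = 0.01324 - 0.002386 = 0.01086 mol.
n(H2C2O4) = 0.01086 / 2 = 0.005430 mol.
mass H2C2O4 = 0.005430 x 90.03 = 0.4888 g, so %H2C2O4 = 0.4888/0.8671 x 100 = 56.4%.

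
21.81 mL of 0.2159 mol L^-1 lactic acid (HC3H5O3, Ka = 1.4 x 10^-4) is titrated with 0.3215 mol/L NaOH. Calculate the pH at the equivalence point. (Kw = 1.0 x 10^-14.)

8.48

n(HC3H5O3) = 0.2159 x 0.02181 = 0.004709 mol; V(NaOH) at equivalence = 0.004709/0.3215 = 0.01465 L.
At equivalence all the acid is converted to C3H5O3-; total volume = 0.02181 + 0.01465 = 0.03646 L, so [C3H5O3-] = 0.004709/0.03646 = 0.1292 M.
Kb = Kw/Ka = 1.0e-14 / 1.4 x 10^-4 = 7.14e-11.
[OH^-] = sqrt(Kb x [C3H5O3-]) = sqrt(7.14e-11 x 0.1292) = 3.04e-6 M.
pOH = 5.52, so pH = 14.00 - 5.52 = 8.48.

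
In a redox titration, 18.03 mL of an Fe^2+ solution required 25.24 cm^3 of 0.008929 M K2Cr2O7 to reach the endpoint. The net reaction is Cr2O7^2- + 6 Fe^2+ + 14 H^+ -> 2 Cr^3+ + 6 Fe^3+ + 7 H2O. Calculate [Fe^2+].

0.0750 M

n(K2Cr2O7) = 0.008929 x 0.02524 = 0.0002254 mol.
From the balanced equation, 1 mol K2Cr2O7 reacts with 6 mol Fe^2+, so n(Fe^2+) = 0.0002254 x 6/1 = 0.001352 mol.
[Fe^2+] = 0.001352 / 0.01803 L = 0.0750 M.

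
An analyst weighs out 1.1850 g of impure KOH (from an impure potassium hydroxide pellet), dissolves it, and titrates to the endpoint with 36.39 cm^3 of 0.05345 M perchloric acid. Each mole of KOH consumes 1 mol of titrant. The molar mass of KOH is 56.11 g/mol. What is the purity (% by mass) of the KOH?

n(HClO4) = 0.05345 x 0.03639 = 0.001945 mol.
n(KOH) = 0.001945 / 1 = 0.001945 mol.
mass of KOH = 0.001945 x 56.11 = 0.1091 g.
% purity = 0.1091 / 1.1850 x 100 = 9.21%.

9.21%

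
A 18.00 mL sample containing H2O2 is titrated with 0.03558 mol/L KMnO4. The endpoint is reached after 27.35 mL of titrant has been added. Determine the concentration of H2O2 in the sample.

n(KMnO4) = 0.03558 x 0.02735 = 0.0009731 mol.
From the balanced equation, 2 mol KMnO4 reacts with 5 mol H2O2, so n(H2O2) = 0.0009731 x 5/2 = 0.002433 mol.
[H2O2] = 0.002433 / 0.01800 L = 0.135 M.

0.135 M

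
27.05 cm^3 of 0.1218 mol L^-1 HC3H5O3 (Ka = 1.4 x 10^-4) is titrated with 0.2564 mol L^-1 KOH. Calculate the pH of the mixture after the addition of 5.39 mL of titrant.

Initial n(HC3H5O3) = 0.1218 x 0.02705 = 0.003295 mol.
n(KOH) added = 0.2564 x 0.005390 = 0.001382 mol, converting that many moles of HC3H5O3 to C3H5O3-.
Remaining n(HC3H5O3) = 0.001913 mol; n(C3H5O3-) = 0.001382 mol.
By Henderson-Hasselbalch, pH = pKa + log([A^-]/[HA]) = 3.85 + log(0.001382/0.001913) = 3.85 + (-0.14) = 3.71.

3.71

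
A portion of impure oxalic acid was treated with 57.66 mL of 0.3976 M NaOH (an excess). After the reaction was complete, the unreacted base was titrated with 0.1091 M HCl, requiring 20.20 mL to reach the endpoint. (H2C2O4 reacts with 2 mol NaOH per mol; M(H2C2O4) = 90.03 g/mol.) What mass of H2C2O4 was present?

0.933 g

Total n(NaOH) added = 0.3976 x 0.05766 = 0.02293 mol.
n(HCl) used = 0.1091 x 0.02020 = 0.002204 mol, which equals the excess n(NaOH).
So n(NaOH) consumed by the sample = 0.02293 - 0.002204 = 0.02072 mol.
n(H2C2O4) = 0.02072 / 2 = 0.01036 mol.
mass = 0.01036 mol x 90.03 g/mol = 0.933 g.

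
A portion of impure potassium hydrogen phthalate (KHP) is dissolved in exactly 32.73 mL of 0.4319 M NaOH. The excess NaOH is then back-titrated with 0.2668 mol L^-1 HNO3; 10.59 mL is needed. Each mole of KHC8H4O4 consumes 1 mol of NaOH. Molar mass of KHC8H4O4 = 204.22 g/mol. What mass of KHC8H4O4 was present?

Total n(NaOH) added = 0.4319 x 0.03273 = 0.01414 mol.
n(HNO3) used = 0.2668 x 0.01059 = 0.002825 mol, which equals the excess n(NaOH).
So n(NaOH) consumed by the sample = 0.01414 - 0.002825 = 0.01131 mol.
n(KHC8H4O4) = 0.01131 / 1 = 0.01131 mol.
mass = 0.01131 mol x 204.22 g/mol = 2.31 g.

2.31 g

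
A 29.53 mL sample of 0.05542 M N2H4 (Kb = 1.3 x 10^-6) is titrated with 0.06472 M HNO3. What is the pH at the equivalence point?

4.82

n(N2H4) = 0.05542 x 0.02953 = 0.001637 mol; V(HNO3) at equivalence = 0.001637/0.06472 = 0.02529 L.
At equivalence the base is fully converted to N2H5+; total volume = 0.05482 L, so [N2H5+] = 0.001637/0.05482 = 0.02986 M.
Ka(N2H5+) = Kw/Kb = 1.0e-14 / 1.3 x 10^-6 = 7.69e-9.
[H^+] = sqrt(Ka x [N2H5+]) = sqrt(7.69e-9 x 0.02986) = 1.52e-5 M.
pH = -log(1.52e-5) = 4.82.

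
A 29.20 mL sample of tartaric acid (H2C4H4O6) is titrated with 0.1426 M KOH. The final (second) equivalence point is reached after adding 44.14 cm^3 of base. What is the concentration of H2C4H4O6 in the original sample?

n(KOH) = 0.1426 x 0.04414 = 0.006294 mol.
At the final (second) equivalence point, 2 mol OH^- react per mol H2C4H4O6, so n(H2C4H4O6) = 0.006294 / 2 = 0.003147 mol.
[H2C4H4O6] = 0.003147 / 0.02920 L = 0.108 M.

0.108 M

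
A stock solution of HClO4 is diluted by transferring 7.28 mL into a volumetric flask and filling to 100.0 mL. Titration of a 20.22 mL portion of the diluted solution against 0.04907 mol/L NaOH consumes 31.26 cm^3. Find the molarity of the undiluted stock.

1.04 M

n(NaOH) = 0.04907 x 0.03126 = 0.001534 mol.
n(HClO4) in the aliquot = 0.001534 mol.
[diluted HClO4] = 0.001534 / 0.02022 = 0.07586 M.
Dilution factor = 100.0/7.280 = 13.74, so [stock] = 0.07586 x 13.74 = 1.04 M.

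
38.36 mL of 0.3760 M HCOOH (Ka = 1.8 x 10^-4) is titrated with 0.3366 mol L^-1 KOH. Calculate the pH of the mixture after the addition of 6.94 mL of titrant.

3.03

Initial n(HCOOH) = 0.3760 x 0.03836 = 0.01442 mol.
n(KOH) added = 0.3366 x 0.006940 = 0.002336 mol, converting that many moles of HCOOH to HCOO-.
Remaining n(HCOOH) = 0.01209 mol; n(HCOO-) = 0.002336 mol.
By Henderson-Hasselbalch, pH = pKa + log([A^-]/[HA]) = 3.74 + log(0.002336/0.01209) = 3.74 + (-0.71) = 3.03.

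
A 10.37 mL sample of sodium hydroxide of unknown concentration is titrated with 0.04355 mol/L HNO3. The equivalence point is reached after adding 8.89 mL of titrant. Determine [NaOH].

n(HNO3) delivered = 0.04355 x 0.008890 = 0.0003872 mol.
For a 1:1 reaction, n(NaOH) = 0.0003872 mol.
[NaOH] = 0.0003872 mol / 0.01037 L = 0.0373 M.

0.0373 M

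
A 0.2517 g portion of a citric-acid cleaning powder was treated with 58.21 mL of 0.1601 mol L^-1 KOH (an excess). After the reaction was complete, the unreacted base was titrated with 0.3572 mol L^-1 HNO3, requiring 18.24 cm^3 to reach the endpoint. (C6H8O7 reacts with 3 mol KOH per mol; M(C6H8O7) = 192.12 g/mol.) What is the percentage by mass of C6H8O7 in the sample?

Total n(KOH) added = 0.1601 x 0.05821 = 0.009319 mol.
n(HNO3) used = 0.3572 x 0.01824 = 0.006515 mol, which equals the excess n(KOH).
So n(KOH) consumed by the sample = 0.009319 - 0.006515 = 0.002804 mol.
n(C6H8O7) = 0.002804 / 3 = 0.0009347 mol.
mass C6H8O7 = 0.0009347 x 192.12 = 0.1796 g, so %C6H8O7 = 0.1796/0.2517 x 100 = 71.3%.

71.3%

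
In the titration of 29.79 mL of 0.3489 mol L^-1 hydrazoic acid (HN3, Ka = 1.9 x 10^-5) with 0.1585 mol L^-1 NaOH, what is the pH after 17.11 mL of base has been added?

4.27

Initial n(HN3) = 0.3489 x 0.02979 = 0.01039 mol.
n(NaOH) added = 0.1585 x 0.01711 = 0.002712 mol, converting that many moles of HN3 to N3-.
Remaining n(HN3) = 0.007682 mol; n(N3-) = 0.002712 mol.
By Henderson-Hasselbalch, pH = pKa + log([A^-]/[HA]) = 4.72 + log(0.002712/0.007682) = 4.72 + (-0.45) = 4.27.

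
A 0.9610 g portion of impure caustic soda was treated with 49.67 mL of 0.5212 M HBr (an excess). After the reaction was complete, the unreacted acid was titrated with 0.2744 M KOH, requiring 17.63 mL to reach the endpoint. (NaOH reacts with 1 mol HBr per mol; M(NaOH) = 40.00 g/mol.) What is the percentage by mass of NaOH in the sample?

Total n(HBr) added = 0.5212 x 0.04967 = 0.02589 mol.
n(KOH) used = 0.2744 x 0.01763 = 0.004838 mol, which equals the excess n(HBr).
So n(HBr) consumed by the sample = 0.02589 - 0.004838 = 0.02105 mol.
n(NaOH) = 0.02105 / 1 = 0.02105 mol.
mass NaOH = 0.02105 x 40.00 = 0.8420 g, so %NaOH = 0.8420/0.9610 x 100 = 87.6%.

87.6%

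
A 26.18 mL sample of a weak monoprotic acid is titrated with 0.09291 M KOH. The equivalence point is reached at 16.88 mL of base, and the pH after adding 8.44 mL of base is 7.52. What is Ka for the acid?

3.0 x 10^-8

8.44 mL is half of the equivalence volume, so this is the half-equivalence point where [HA] = [A^-].
At half-equivalence pH = pKa, so pKa = 7.52.
Ka = 10^(-7.52) = 3.0 x 10^-8.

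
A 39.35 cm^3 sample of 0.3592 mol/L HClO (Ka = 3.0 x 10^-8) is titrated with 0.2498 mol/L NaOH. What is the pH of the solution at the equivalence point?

n(HClO) = 0.3592 x 0.03935 = 0.01413 mol; V(NaOH) at equivalence = 0.01413/0.2498 = 0.05658 L.
At equivalence all the acid is converted to ClO-; total volume = 0.03935 + 0.05658 = 0.09593 L, so [ClO-] = 0.01413/0.09593 = 0.1473 M.
Kb = Kw/Ka = 1.0e-14 / 3.0 x 10^-8 = 3.33e-7.
[OH^-] = sqrt(Kb x [ClO-]) = sqrt(3.33e-7 x 0.1473) = 0.000222 M.
pOH = 3.65, so pH = 14.00 - 3.65 = 10.35.

10.35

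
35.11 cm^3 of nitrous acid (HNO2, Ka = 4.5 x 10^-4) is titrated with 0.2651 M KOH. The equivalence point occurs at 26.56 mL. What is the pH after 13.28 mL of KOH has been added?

13.28 mL is exactly half the equivalence volume (26.56/2), i.e. the half-equivalence point.
There, n(HA) = n(A^-), so pH = pKa = -log(4.5 x 10^-4) = 3.35.

3.35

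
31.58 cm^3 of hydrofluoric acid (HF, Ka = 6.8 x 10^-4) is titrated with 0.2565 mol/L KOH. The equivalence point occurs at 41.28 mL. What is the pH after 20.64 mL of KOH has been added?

3.17

20.64 mL is exactly half the equivalence volume (41.28/2), i.e. the half-equivalence point.
There, n(HA) = n(A^-), so pH = pKa = -log(6.8 x 10^-4) = 3.17.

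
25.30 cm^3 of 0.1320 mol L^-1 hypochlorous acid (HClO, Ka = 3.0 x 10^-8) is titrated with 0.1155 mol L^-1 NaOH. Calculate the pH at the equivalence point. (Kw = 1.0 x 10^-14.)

10.16

n(HClO) = 0.1320 x 0.02530 = 0.003340 mol; V(NaOH) at equivalence = 0.003340/0.1155 = 0.02891 L.
At equivalence all the acid is converted to ClO-; total volume = 0.02530 + 0.02891 = 0.05421 L, so [ClO-] = 0.003340/0.05421 = 0.06160 M.
Kb = Kw/Ka = 1.0e-14 / 3.0 x 10^-8 = 3.33e-7.
[OH^-] = sqrt(Kb x [ClO-]) = sqrt(3.33e-7 x 0.06160) = 0.000143 M.
pOH = 3.84, so pH = 14.00 - 3.84 = 10.16.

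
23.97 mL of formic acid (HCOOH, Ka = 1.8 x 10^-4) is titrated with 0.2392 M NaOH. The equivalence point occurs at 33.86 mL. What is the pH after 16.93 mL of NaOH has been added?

3.74

16.93 mL is exactly half the equivalence volume (33.86/2), i.e. the half-equivalence point.
There, n(HA) = n(A^-), so pH = pKa = -log(1.8 x 10^-4) = 3.74.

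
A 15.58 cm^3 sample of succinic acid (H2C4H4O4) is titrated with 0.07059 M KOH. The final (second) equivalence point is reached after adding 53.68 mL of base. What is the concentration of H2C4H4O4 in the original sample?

n(KOH) = 0.07059 x 0.05368 = 0.003789 mol.
At the final (second) equivalence point, 2 mol OH^- react per mol H2C4H4O4, so n(H2C4H4O4) = 0.003789 / 2 = 0.001895 mol.
[H2C4H4O4] = 0.001895 / 0.01558 L = 0.122 M.

0.122 M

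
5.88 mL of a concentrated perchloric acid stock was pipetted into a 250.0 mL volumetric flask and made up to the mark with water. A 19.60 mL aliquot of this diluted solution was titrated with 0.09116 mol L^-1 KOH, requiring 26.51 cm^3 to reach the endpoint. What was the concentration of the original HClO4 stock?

5.24 M

n(KOH) = 0.09116 x 0.02651 = 0.002417 mol.
n(HClO4) in the aliquot = 0.002417 mol.
[diluted HClO4] = 0.002417 / 0.01960 = 0.1233 M.
Dilution factor = 250.0/5.880 = 42.52, so [stock] = 0.1233 x 42.52 = 5.24 M.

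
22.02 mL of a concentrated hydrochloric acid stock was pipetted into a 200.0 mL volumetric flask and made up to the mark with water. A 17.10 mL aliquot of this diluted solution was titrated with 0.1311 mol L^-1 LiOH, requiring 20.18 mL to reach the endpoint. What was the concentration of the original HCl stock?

n(LiOH) = 0.1311 x 0.02018 = 0.002646 mol.
n(HCl) in the aliquot = 0.002646 mol.
[diluted HCl] = 0.002646 / 0.01710 = 0.1547 M.
Dilution factor = 200.0/22.02 = 9.083, so [stock] = 0.1547 x 9.083 = 1.41 M.

1.41 M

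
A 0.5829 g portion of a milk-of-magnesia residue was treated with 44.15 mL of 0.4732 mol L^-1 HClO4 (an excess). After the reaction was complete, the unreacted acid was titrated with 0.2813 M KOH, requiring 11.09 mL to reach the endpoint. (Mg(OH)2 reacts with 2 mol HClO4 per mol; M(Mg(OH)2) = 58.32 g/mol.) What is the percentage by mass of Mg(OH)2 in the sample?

Total n(HClO4) added = 0.4732 x 0.04415 = 0.02089 mol.
n(KOH) used = 0.2813 x 0.01109 = 0.003120 mol, which equals the excess n(HClO4).
So n(HClO4) consumed by the sample = 0.02089 - 0.003120 = 0.01777 mol.
n(Mg(OH)2) = 0.01777 / 2 = 0.008886 mol.
mass Mg(OH)2 = 0.008886 x 58.32 = 0.5182 g, so %Mg(OH)2 = 0.5182/0.5829 x 100 = 88.9%.

88.9%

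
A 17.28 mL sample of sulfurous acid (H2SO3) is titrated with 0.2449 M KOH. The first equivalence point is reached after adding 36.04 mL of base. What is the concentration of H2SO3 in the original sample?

0.511 M

n(KOH) = 0.2449 x 0.03604 = 0.008826 mol.
At the first equivalence point, 1 mol OH^- react per mol H2SO3, so n(H2SO3) = 0.008826 / 1 = 0.008826 mol.
[H2SO3] = 0.008826 / 0.01728 L = 0.511 M.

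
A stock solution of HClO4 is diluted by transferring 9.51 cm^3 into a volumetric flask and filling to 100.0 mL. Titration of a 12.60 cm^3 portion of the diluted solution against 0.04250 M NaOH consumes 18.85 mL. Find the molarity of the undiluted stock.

n(NaOH) = 0.04250 x 0.01885 = 0.0008011 mol.
n(HClO4) in the aliquot = 0.0008011 mol.
[diluted HClO4] = 0.0008011 / 0.01260 = 0.06358 M.
Dilution factor = 100.0/9.510 = 10.52, so [stock] = 0.06358 x 10.52 = 0.669 M.

0.669 M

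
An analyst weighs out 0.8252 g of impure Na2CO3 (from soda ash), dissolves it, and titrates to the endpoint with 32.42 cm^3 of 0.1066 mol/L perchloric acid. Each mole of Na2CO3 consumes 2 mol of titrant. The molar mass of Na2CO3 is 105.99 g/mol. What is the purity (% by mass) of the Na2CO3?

22.2%

n(HClO4) = 0.1066 x 0.03242 = 0.003456 mol.
n(Na2CO3) = 0.003456 / 2 = 0.001728 mol.
mass of Na2CO3 = 0.001728 x 105.99 = 0.1831 g.
% purity = 0.1831 / 0.8252 x 100 = 22.2%.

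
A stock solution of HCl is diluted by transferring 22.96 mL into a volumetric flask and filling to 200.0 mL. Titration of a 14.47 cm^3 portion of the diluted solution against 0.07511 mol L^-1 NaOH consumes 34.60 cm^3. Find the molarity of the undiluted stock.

1.56 M

n(NaOH) = 0.07511 x 0.03460 = 0.002599 mol.
n(HCl) in the aliquot = 0.002599 mol.
[diluted HCl] = 0.002599 / 0.01447 = 0.1796 M.
Dilution factor = 200.0/22.96 = 8.711, so [stock] = 0.1796 x 8.711 = 1.56 M.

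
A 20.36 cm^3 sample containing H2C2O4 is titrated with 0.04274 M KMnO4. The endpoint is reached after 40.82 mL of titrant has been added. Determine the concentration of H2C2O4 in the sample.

0.214 M

n(KMnO4) = 0.04274 x 0.04082 = 0.001745 mol.
From the balanced equation, 2 mol KMnO4 reacts with 5 mol H2C2O4, so n(H2C2O4) = 0.001745 x 5/2 = 0.004362 mol.
[H2C2O4] = 0.004362 / 0.02036 L = 0.214 M.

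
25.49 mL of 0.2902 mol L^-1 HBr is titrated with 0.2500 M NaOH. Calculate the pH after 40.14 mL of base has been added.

12.60

n(acid) = 0.2902 x 0.02549 = 0.007397 mol; n(NaOH) added = 0.2500 x 0.04014 = 0.01004 mol.
Base is in excess by 0.01004 - 0.007397 = 0.002638 mol in a total volume of 0.06563 L.
[OH^-] = 0.002638/0.06563 = 0.04019 M, so pOH = 1.40 and pH = 14.00 - 1.40 = 12.60.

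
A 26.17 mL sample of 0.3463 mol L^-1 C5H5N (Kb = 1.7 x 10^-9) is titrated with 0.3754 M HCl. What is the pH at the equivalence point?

n(C5H5N) = 0.3463 x 0.02617 = 0.009063 mol; V(HCl) at equivalence = 0.009063/0.3754 = 0.02414 L.
At equivalence the base is fully converted to C5H5NH+; total volume = 0.05031 L, so [C5H5NH+] = 0.009063/0.05031 = 0.1801 M.
Ka(C5H5NH+) = Kw/Kb = 1.0e-14 / 1.7 x 10^-9 = 5.88e-6.
[H^+] = sqrt(Ka x [C5H5NH+]) = sqrt(5.88e-6 x 0.1801) = 0.00103 M.
pH = -log(0.00103) = 2.99.

2.99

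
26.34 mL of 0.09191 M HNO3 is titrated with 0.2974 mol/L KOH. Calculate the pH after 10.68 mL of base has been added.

12.31

n(acid) = 0.09191 x 0.02634 = 0.002421 mol; n(KOH) added = 0.2974 x 0.01068 = 0.003176 mol.
Base is in excess by 0.003176 - 0.002421 = 0.0007553 mol in a total volume of 0.03702 L.
[OH^-] = 0.0007553/0.03702 = 0.02040 M, so pOH = 1.69 and pH = 14.00 - 1.69 = 12.31.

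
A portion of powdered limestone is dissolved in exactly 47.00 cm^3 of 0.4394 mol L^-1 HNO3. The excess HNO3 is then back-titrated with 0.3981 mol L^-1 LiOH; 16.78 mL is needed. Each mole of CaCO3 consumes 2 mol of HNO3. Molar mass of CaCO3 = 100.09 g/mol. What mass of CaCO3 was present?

0.699 g

Total n(HNO3) added = 0.4394 x 0.04700 = 0.02065 mol.
n(LiOH) used = 0.3981 x 0.01678 = 0.006680 mol, which equals the excess n(HNO3).
So n(HNO3) consumed by the sample = 0.02065 - 0.006680 = 0.01397 mol.
n(CaCO3) = 0.01397 / 2 = 0.006986 mol.
mass = 0.006986 mol x 100.09 g/mol = 0.699 g.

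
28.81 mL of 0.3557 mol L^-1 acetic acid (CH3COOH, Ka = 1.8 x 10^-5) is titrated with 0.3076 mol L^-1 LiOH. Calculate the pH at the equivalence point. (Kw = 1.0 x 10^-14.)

8.98

n(CH3COOH) = 0.3557 x 0.02881 = 0.01025 mol; V(LiOH) at equivalence = 0.01025/0.3076 = 0.03332 L.
At equivalence all the acid is converted to CH3COO-; total volume = 0.02881 + 0.03332 = 0.06213 L, so [CH3COO-] = 0.01025/0.06213 = 0.1650 M.
Kb = Kw/Ka = 1.0e-14 / 1.8 x 10^-5 = 5.56e-10.
[OH^-] = sqrt(Kb x [CH3COO-]) = sqrt(5.56e-10 x 0.1650) = 9.57e-6 M.
pOH = 5.02, so pH = 14.00 - 5.02 = 8.98.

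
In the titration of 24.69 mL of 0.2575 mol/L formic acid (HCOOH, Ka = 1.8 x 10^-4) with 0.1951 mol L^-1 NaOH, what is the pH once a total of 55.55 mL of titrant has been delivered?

12.75

n(acid) = 0.2575 x 0.02469 = 0.006358 mol; n(NaOH) added = 0.1951 x 0.05555 = 0.01084 mol.
Base is in excess by 0.01084 - 0.006358 = 0.004480 mol in a total volume of 0.08024 L.
[OH^-] = 0.004480/0.08024 = 0.05583 M, so pOH = 1.25 and pH = 14.00 - 1.25 = 12.75.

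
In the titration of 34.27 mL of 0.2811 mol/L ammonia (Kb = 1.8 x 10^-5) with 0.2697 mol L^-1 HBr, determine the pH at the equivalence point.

n(NH3) = 0.2811 x 0.03427 = 0.009633 mol; V(HBr) at equivalence = 0.009633/0.2697 = 0.03572 L.
At equivalence the base is fully converted to NH4+; total volume = 0.06999 L, so [NH4+] = 0.009633/0.06999 = 0.1376 M.
Ka(NH4+) = Kw/Kb = 1.0e-14 / 1.8 x 10^-5 = 5.56e-10.
[H^+] = sqrt(Ka x [NH4+]) = sqrt(5.56e-10 x 0.1376) = 8.74e-6 M.
pH = -log(8.74e-6) = 5.06.

5.06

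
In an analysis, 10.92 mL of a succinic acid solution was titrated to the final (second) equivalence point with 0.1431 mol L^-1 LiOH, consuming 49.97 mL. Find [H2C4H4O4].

0.327 M

n(LiOH) = 0.1431 x 0.04997 = 0.007151 mol.
At the final (second) equivalence point, 2 mol OH^- react per mol H2C4H4O4, so n(H2C4H4O4) = 0.007151 / 2 = 0.003575 mol.
[H2C4H4O4] = 0.003575 / 0.01092 L = 0.327 M.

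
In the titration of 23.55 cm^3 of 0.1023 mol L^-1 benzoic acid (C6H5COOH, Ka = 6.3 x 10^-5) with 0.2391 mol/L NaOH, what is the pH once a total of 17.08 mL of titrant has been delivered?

n(acid) = 0.1023 x 0.02355 = 0.002409 mol; n(NaOH) added = 0.2391 x 0.01708 = 0.004084 mol.
Base is in excess by 0.004084 - 0.002409 = 0.001675 mol in a total volume of 0.04063 L.
[OH^-] = 0.001675/0.04063 = 0.04122 M, so pOH = 1.38 and pH = 14.00 - 1.38 = 12.62.

12.62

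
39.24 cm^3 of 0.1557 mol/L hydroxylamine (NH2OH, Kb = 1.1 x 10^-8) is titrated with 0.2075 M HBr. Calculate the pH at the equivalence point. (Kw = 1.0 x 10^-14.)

n(NH2OH) = 0.1557 x 0.03924 = 0.006110 mol; V(HBr) at equivalence = 0.006110/0.2075 = 0.02944 L.
At equivalence the base is fully converted to NH3OH+; total volume = 0.06868 L, so [NH3OH+] = 0.006110/0.06868 = 0.08895 M.
Ka(NH3OH+) = Kw/Kb = 1.0e-14 / 1.1 x 10^-8 = 9.09e-7.
[H^+] = sqrt(Ka x [NH3OH+]) = sqrt(9.09e-7 x 0.08895) = 0.000284 M.
pH = -log(0.000284) = 3.55.

3.55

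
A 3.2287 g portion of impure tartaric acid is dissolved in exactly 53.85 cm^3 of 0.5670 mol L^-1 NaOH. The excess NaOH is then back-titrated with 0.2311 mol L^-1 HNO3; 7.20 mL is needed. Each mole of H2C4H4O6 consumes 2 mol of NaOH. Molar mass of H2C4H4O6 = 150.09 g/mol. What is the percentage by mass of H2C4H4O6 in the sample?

Total n(NaOH) added = 0.5670 x 0.05385 = 0.03053 mol.
n(HNO3) used = 0.2311 x 0.007200 = 0.001664 mol, which equals the excess n(NaOH).
So n(NaOH) consumed by the sample = 0.03053 - 0.001664 = 0.02887 mol.
n(H2C4H4O6) = 0.02887 / 2 = 0.01443 mol.
mass H2C4H4O6 = 0.01443 x 150.09 = 2.166 g, so %H2C4H4O6 = 2.166/3.2287 x 100 = 67.1%.

67.1%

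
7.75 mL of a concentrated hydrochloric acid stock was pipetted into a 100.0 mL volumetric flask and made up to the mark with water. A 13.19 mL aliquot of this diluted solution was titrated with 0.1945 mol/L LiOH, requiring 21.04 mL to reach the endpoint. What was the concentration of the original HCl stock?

n(LiOH) = 0.1945 x 0.02104 = 0.004092 mol.
n(HCl) in the aliquot = 0.004092 mol.
[diluted HCl] = 0.004092 / 0.01319 = 0.3103 M.
Dilution factor = 100.0/7.750 = 12.90, so [stock] = 0.3103 x 12.90 = 4.00 M.

4.00 M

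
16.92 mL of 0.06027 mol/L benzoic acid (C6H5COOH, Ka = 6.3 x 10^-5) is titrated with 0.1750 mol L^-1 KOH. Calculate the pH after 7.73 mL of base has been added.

12.13

n(acid) = 0.06027 x 0.01692 = 0.001020 mol; n(KOH) added = 0.1750 x 0.007730 = 0.001353 mol.
Base is in excess by 0.001353 - 0.001020 = 0.0003330 mol in a total volume of 0.02465 L.
[OH^-] = 0.0003330/0.02465 = 0.01351 M, so pOH = 1.87 and pH = 14.00 - 1.87 = 12.13.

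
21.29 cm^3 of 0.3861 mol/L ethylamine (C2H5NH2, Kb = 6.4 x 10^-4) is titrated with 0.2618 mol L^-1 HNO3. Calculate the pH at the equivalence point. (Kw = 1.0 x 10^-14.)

5.81

n(C2H5NH2) = 0.3861 x 0.02129 = 0.008220 mol; V(HNO3) at equivalence = 0.008220/0.2618 = 0.03140 L.
At equivalence the base is fully converted to C2H5NH3+; total volume = 0.05269 L, so [C2H5NH3+] = 0.008220/0.05269 = 0.1560 M.
Ka(C2H5NH3+) = Kw/Kb = 1.0e-14 / 6.4 x 10^-4 = 1.56e-11.
[H^+] = sqrt(Ka x [C2H5NH3+]) = sqrt(1.56e-11 x 0.1560) = 1.56e-6 M.
pH = -log(1.56e-6) = 5.81.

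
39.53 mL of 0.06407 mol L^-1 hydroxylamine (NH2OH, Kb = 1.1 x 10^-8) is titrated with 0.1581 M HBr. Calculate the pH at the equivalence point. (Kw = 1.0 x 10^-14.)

n(NH2OH) = 0.06407 x 0.03953 = 0.002533 mol; V(HBr) at equivalence = 0.002533/0.1581 = 0.01602 L.
At equivalence the base is fully converted to NH3OH+; total volume = 0.05555 L, so [NH3OH+] = 0.002533/0.05555 = 0.04559 M.
Ka(NH3OH+) = Kw/Kb = 1.0e-14 / 1.1 x 10^-8 = 9.09e-7.
[H^+] = sqrt(Ka x [NH3OH+]) = sqrt(9.09e-7 x 0.04559) = 0.000204 M.
pH = -log(0.000204) = 3.69.

3.69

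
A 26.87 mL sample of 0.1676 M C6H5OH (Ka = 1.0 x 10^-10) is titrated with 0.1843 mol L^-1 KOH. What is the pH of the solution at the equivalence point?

11.47

n(C6H5OH) = 0.1676 x 0.02687 = 0.004503 mol; V(KOH) at equivalence = 0.004503/0.1843 = 0.02444 L.
At equivalence all the acid is converted to C6H5O-; total volume = 0.02687 + 0.02444 = 0.05131 L, so [C6H5O-] = 0.004503/0.05131 = 0.08778 M.
Kb = Kw/Ka = 1.0e-14 / 1.0 x 10^-10 = 0.000100.
[OH^-] = sqrt(Kb x [C6H5O-]) = sqrt(0.000100 x 0.08778) = 0.00296 M.
pOH = 2.53, so pH = 14.00 - 2.53 = 11.47.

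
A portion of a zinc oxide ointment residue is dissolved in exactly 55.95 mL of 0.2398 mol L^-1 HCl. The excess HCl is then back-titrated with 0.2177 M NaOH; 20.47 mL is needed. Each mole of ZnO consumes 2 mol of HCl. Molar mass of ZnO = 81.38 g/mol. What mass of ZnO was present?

0.365 g

Total n(HCl) added = 0.2398 x 0.05595 = 0.01342 mol.
n(NaOH) used = 0.2177 x 0.02047 = 0.004456 mol, which equals the excess n(HCl).
So n(HCl) consumed by the sample = 0.01342 - 0.004456 = 0.008960 mol.
n(ZnO) = 0.008960 / 2 = 0.004480 mol.
mass = 0.004480 mol x 81.38 g/mol = 0.365 g.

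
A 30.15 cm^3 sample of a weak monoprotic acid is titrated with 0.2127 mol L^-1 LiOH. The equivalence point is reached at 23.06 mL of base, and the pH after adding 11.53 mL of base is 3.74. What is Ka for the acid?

11.53 mL is half of the equivalence volume, so this is the half-equivalence point where [HA] = [A^-].
At half-equivalence pH = pKa, so pKa = 3.74.
Ka = 10^(-3.74) = 1.8 x 10^-4.

1.8 x 10^-4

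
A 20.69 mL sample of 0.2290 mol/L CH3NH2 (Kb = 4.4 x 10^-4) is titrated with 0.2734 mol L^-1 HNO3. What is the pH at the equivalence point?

n(CH3NH2) = 0.2290 x 0.02069 = 0.004738 mol; V(HNO3) at equivalence = 0.004738/0.2734 = 0.01733 L.
At equivalence the base is fully converted to CH3NH3+; total volume = 0.03802 L, so [CH3NH3+] = 0.004738/0.03802 = 0.1246 M.
Ka(CH3NH3+) = Kw/Kb = 1.0e-14 / 4.4 x 10^-4 = 2.27e-11.
[H^+] = sqrt(Ka x [CH3NH3+]) = sqrt(2.27e-11 x 0.1246) = 1.68e-6 M.
pH = -log(1.68e-6) = 5.77.

5.77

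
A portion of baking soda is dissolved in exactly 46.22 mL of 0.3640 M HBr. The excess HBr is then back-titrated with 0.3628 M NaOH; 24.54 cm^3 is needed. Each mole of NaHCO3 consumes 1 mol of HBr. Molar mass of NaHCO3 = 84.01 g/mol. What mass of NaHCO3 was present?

Total n(HBr) added = 0.3640 x 0.04622 = 0.01682 mol.
n(NaOH) used = 0.3628 x 0.02454 = 0.008903 mol, which equals the excess n(HBr).
So n(HBr) consumed by the sample = 0.01682 - 0.008903 = 0.007921 mol.
n(NaHCO3) = 0.007921 / 1 = 0.007921 mol.
mass = 0.007921 mol x 84.01 g/mol = 0.665 g.

0.665 g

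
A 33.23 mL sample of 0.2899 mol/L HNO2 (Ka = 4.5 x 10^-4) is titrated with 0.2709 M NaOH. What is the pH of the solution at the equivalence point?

8.25

n(HNO2) = 0.2899 x 0.03323 = 0.009633 mol; V(NaOH) at equivalence = 0.009633/0.2709 = 0.03556 L.
At equivalence all the acid is converted to NO2-; total volume = 0.03323 + 0.03556 = 0.06879 L, so [NO2-] = 0.009633/0.06879 = 0.1400 M.
Kb = Kw/Ka = 1.0e-14 / 4.5 x 10^-4 = 2.22e-11.
[OH^-] = sqrt(Kb x [NO2-]) = sqrt(2.22e-11 x 0.1400) = 1.76e-6 M.
pOH = 5.75, so pH = 14.00 - 5.75 = 8.25.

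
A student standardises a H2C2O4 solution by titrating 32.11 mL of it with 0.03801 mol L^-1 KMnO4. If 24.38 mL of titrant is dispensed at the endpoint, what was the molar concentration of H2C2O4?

n(KMnO4) = 0.03801 x 0.02438 = 0.0009267 mol.
From the balanced equation, 2 mol KMnO4 reacts with 5 mol H2C2O4, so n(H2C2O4) = 0.0009267 x 5/2 = 0.002317 mol.
[H2C2O4] = 0.002317 / 0.03211 L = 0.0721 M.

0.0721 M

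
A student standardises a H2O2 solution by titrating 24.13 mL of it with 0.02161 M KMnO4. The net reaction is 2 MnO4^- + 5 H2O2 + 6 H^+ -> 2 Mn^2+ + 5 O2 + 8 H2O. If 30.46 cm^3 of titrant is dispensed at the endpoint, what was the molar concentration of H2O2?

0.0682 M

n(KMnO4) = 0.02161 x 0.03046 = 0.0006582 mol.
From the balanced equation, 2 mol KMnO4 reacts with 5 mol H2O2, so n(H2O2) = 0.0006582 x 5/2 = 0.001646 mol.
[H2O2] = 0.001646 / 0.02413 L = 0.0682 M.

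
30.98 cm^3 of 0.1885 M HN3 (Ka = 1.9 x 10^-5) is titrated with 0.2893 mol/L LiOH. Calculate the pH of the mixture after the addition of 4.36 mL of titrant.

4.16

Initial n(HN3) = 0.1885 x 0.03098 = 0.005840 mol.
n(LiOH) added = 0.2893 x 0.004360 = 0.001261 mol, converting that many moles of HN3 to N3-.
Remaining n(HN3) = 0.004578 mol; n(N3-) = 0.001261 mol.
By Henderson-Hasselbalch, pH = pKa + log([A^-]/[HA]) = 4.72 + log(0.001261/0.004578) = 4.72 + (-0.56) = 4.16.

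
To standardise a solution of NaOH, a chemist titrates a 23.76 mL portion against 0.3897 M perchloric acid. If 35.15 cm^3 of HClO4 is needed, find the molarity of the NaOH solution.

n(HClO4) delivered = 0.3897 x 0.03515 = 0.01370 mol.
For a 1:1 reaction, n(NaOH) = 0.01370 mol.
[NaOH] = 0.01370 mol / 0.02376 L = 0.577 M.

0.577 M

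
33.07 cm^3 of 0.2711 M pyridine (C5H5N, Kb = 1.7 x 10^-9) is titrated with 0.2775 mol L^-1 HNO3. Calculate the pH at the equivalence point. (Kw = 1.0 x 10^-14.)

3.05

n(C5H5N) = 0.2711 x 0.03307 = 0.008965 mol; V(HNO3) at equivalence = 0.008965/0.2775 = 0.03231 L.
At equivalence the base is fully converted to C5H5NH+; total volume = 0.06538 L, so [C5H5NH+] = 0.008965/0.06538 = 0.1371 M.
Ka(C5H5NH+) = Kw/Kb = 1.0e-14 / 1.7 x 10^-9 = 5.88e-6.
[H^+] = sqrt(Ka x [C5H5NH+]) = sqrt(5.88e-6 x 0.1371) = 0.000898 M.
pH = -log(0.000898) = 3.05.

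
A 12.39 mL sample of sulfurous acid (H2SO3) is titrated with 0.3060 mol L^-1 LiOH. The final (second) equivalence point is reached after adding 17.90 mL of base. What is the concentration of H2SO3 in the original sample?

n(LiOH) = 0.3060 x 0.01790 = 0.005477 mol.
At the final (second) equivalence point, 2 mol OH^- react per mol H2SO3, so n(H2SO3) = 0.005477 / 2 = 0.002739 mol.
[H2SO3] = 0.002739 / 0.01239 L = 0.221 M.

0.221 M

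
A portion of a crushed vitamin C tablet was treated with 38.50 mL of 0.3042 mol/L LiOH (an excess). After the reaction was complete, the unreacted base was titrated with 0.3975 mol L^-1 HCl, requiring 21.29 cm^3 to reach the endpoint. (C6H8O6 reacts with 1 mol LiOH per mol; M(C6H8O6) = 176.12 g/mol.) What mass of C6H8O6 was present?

0.572 g

Total n(LiOH) added = 0.3042 x 0.03850 = 0.01171 mol.
n(HCl) used = 0.3975 x 0.02129 = 0.008463 mol, which equals the excess n(LiOH).
So n(LiOH) consumed by the sample = 0.01171 - 0.008463 = 0.003249 mol.
n(C6H8O6) = 0.003249 / 1 = 0.003249 mol.
mass = 0.003249 mol x 176.12 g/mol = 0.572 g.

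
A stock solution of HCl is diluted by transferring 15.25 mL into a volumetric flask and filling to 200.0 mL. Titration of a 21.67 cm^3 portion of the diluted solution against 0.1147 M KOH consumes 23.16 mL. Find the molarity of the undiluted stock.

1.61 M

n(KOH) = 0.1147 x 0.02316 = 0.002656 mol.
n(HCl) in the aliquot = 0.002656 mol.
[diluted HCl] = 0.002656 / 0.02167 = 0.1226 M.
Dilution factor = 200.0/15.25 = 13.11, so [stock] = 0.1226 x 13.11 = 1.61 M.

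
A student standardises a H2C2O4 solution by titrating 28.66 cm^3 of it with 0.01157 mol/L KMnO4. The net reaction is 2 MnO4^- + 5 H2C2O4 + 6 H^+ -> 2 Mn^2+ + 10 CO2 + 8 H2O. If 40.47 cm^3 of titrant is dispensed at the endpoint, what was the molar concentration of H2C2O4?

n(KMnO4) = 0.01157 x 0.04047 = 0.0004682 mol.
From the balanced equation, 2 mol KMnO4 reacts with 5 mol H2C2O4, so n(H2C2O4) = 0.0004682 x 5/2 = 0.001171 mol.
[H2C2O4] = 0.001171 / 0.02866 L = 0.0408 M.

0.0408 M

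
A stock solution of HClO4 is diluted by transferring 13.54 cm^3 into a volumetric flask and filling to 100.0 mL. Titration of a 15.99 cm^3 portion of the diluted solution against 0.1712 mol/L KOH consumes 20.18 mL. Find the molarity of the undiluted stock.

1.60 M

n(KOH) = 0.1712 x 0.02018 = 0.003455 mol.
n(HClO4) in the aliquot = 0.003455 mol.
[diluted HClO4] = 0.003455 / 0.01599 = 0.2161 M.
Dilution factor = 100.0/13.54 = 7.386, so [stock] = 0.2161 x 7.386 = 1.60 M.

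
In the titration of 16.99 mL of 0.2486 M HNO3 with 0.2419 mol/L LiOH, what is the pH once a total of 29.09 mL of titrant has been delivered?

12.79

n(acid) = 0.2486 x 0.01699 = 0.004224 mol; n(LiOH) added = 0.2419 x 0.02909 = 0.007037 mol.
Base is in excess by 0.007037 - 0.004224 = 0.002813 mol in a total volume of 0.04608 L.
[OH^-] = 0.002813/0.04608 = 0.06105 M, so pOH = 1.21 and pH = 14.00 - 1.21 = 12.79.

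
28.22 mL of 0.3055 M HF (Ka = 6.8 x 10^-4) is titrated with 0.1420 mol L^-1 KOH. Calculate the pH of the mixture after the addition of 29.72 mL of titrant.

Initial n(HF) = 0.3055 x 0.02822 = 0.008621 mol.
n(KOH) added = 0.1420 x 0.02972 = 0.004220 mol, converting that many moles of HF to F-.
Remaining n(HF) = 0.004401 mol; n(F-) = 0.004220 mol.
By Henderson-Hasselbalch, pH = pKa + log([A^-]/[HA]) = 3.17 + log(0.004220/0.004401) = 3.17 + (-0.02) = 3.15.

3.15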